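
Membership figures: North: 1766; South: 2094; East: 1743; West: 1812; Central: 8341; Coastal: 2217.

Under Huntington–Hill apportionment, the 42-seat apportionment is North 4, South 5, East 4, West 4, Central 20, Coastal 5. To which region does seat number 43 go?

Priority for the next seat is population ÷ (√(s·(s+1))).
Priorities: North 394.890, South 382.310, East 389.747, West 405.176, Central 406.999, Coastal 404.767.
Highest priority: Central.

Central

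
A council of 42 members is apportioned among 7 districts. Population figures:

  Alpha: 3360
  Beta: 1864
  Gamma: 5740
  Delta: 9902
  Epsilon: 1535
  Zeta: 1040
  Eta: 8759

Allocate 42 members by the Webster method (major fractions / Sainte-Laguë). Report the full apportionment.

Alpha 4, Beta 2, Gamma 8, Delta 13, Epsilon 2, Zeta 1, Eta 12

Standard divisor 32200/42 ≈ 766.667; standard quotas: Alpha 4.383, Beta 2.431, Gamma 7.487, Delta 12.916, Epsilon 2.002, Zeta 1.357, Eta 11.425.
Rounding to the nearest integer gives 4, 2, 7, 13, 2, 1, 11 = 40 seats, so the divisor must be adjusted.
With modified divisor 754: modified quotas Alpha 4.456, Beta 2.472, Gamma 7.613, Delta 13.133, Epsilon 2.036, Zeta 1.379, Eta 11.617.
Rounding to the nearest integer: Alpha 4, Beta 2, Gamma 8, Delta 13, Epsilon 2, Zeta 1, Eta 12 (total 42).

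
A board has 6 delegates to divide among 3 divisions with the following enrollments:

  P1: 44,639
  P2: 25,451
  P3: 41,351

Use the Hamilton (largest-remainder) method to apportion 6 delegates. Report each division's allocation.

P1 3, P2 1, P3 2

Standard divisor: 111441 ÷ 6 ≈ 18573.5.
Standard quotas: P1 2.4034, P2 1.3703, P3 2.2263.
Lower quotas: P1 2, P2 1, P3 2 (sum 5, leaving 1 seat).
Remainders in descending order: P1 0.4034, P2 0.3703, P3 0.2263.
The surplus seat goes to P1.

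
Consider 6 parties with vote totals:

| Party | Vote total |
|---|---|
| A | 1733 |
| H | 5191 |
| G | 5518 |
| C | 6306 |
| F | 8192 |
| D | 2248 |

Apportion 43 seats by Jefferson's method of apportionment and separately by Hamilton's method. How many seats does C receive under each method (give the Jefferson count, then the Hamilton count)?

Jefferson: A 2, H 8, G 8, C 10, F 12, D 3.
Hamilton: A 3, H 8, G 8, C 9, F 12, D 3.
C gets 10 under Jefferson and 9 under Hamilton.

10 and 9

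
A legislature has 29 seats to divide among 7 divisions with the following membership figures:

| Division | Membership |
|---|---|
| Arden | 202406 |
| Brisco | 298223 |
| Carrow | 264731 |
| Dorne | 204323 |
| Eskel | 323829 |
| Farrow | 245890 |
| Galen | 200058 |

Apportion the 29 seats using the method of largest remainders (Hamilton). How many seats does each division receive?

Arden 3, Brisco 5, Carrow 5, Dorne 4, Eskel 5, Farrow 4, Galen 3

Total 1739460; standard divisor 1739460/29 ≈ 59981.379.
Standard quotas: Arden 3.3745, Brisco 4.9719, Carrow 4.4136, Dorne 3.4064, Eskel 5.3988, Farrow 4.0994, Galen 3.3353.
Lower quotas: Arden 3, Brisco 4, Carrow 4, Dorne 3, Eskel 5, Farrow 4, Galen 3 (sum 26, leaving 3 seats).
Remainders in descending order: Brisco 0.9719, Carrow 0.4136, Dorne 0.4064, Eskel 0.3988, Arden 0.3745, Galen 0.3353, Farrow 0.0994.
The surplus seats go to Brisco, Carrow, Dorne.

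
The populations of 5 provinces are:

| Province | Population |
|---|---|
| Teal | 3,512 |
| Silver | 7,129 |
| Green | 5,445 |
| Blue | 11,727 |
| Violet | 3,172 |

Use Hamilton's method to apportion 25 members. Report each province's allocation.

Teal: 3; Silver: 6; Green: 4; Blue: 9; Violet: 3

The standard divisor is 30985/25 ≈ 1239.4.
Standard quotas: Teal 2.8336, Silver 5.7520, Green 4.3933, Blue 9.4618, Violet 2.5593.
Lower quotas: Teal 2, Silver 5, Green 4, Blue 9, Violet 2 (sum 22, leaving 3 seats).
Remainders in descending order: Teal 0.8336, Silver 0.7520, Violet 0.5593, Blue 0.4618, Green 0.3933.
Largest remainders: Teal, Silver, Violet receive the extra seats.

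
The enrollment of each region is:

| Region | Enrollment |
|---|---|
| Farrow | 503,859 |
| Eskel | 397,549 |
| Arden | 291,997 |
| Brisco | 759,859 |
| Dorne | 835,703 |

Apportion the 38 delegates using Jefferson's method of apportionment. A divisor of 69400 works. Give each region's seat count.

With modified divisor 69400: modified quotas Farrow 7.260, Eskel 5.728, Arden 4.207, Brisco 10.949, Dorne 12.042.
Rounding down: Farrow 7, Eskel 5, Arden 4, Brisco 10, Dorne 12 (total 38).

Farrow 7, Eskel 5, Arden 4, Brisco 10, Dorne 12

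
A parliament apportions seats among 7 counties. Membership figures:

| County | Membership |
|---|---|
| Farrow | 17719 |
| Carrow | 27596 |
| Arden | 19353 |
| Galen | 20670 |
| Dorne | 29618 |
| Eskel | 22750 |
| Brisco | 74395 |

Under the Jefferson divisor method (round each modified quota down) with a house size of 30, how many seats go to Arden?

Standard divisor 212101/30 ≈ 7070.033; standard quotas: Farrow 2.506, Carrow 3.903, Arden 2.737, Galen 2.924, Dorne 4.189, Eskel 3.218, Brisco 10.523.
Rounding down gives 2, 3, 2, 2, 4, 3, 10 = 26 seats, so the divisor must be adjusted.
With modified divisor 6300: modified quotas Farrow 2.813, Carrow 4.380, Arden 3.072, Galen 3.281, Dorne 4.701, Eskel 3.611, Brisco 11.809.
Rounding down: Farrow 2, Carrow 4, Arden 3, Galen 3, Dorne 4, Eskel 3, Brisco 11 (total 30).
Arden receives 3.

3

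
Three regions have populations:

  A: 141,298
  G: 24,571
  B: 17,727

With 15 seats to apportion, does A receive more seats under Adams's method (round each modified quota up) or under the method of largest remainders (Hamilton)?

Adams: A 11, G 2, B 2.
Hamilton: A 12, G 2, B 1.
A gets 11 under Adams and 12 under Hamilton.

Hamilton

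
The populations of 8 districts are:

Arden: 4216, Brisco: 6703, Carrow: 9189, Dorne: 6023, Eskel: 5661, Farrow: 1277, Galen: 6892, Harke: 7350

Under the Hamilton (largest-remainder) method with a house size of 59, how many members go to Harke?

9

Standard divisor: 47311 ÷ 59 ≈ 801.881.
Standard quotas: Arden 5.2576, Brisco 8.3591, Carrow 11.4593, Dorne 7.5111, Eskel 7.0596, Farrow 1.5925, Galen 8.5948, Harke 9.1659.
Lower quotas: Arden 5, Brisco 8, Carrow 11, Dorne 7, Eskel 7, Farrow 1, Galen 8, Harke 9 (sum 56, leaving 3 seats).
Remainders in descending order: Galen 0.5948, Farrow 0.5925, Dorne 0.5111, Carrow 0.4593, Brisco 0.3591, Arden 0.2576, Harke 0.1659, Eskel 0.0596.
Largest remainders: Galen, Farrow, Dorne receive the extra seats.
Harke receives 9.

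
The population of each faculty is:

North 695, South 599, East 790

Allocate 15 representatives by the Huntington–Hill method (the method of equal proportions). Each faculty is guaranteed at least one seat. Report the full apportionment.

North 5, South 4, East 6

With divisor 139: modified quotas North 5.000, South 4.309, East 5.683.
Geometric-mean thresholds: North √(5·6)=5.477, South √(4·5)=4.472, East √(5·6)=5.477.
Each quota rounded against its threshold gives North 5, South 4, East 6 (total 15).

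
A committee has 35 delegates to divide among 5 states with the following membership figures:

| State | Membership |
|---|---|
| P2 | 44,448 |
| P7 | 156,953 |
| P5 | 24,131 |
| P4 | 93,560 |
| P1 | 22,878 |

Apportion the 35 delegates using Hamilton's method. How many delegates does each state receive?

The standard divisor is 341970/35 ≈ 9770.571.
Standard quotas: P2 4.5492, P7 16.0639, P5 2.4698, P4 9.5757, P1 2.3415.
Lower quotas: P2 4, P7 16, P5 2, P4 9, P1 2 (sum 33, leaving 2 seats).
Remainders in descending order: P4 0.5757, P2 0.5492, P5 0.4698, P1 0.3415, P7 0.0639.
The surplus seats go to P4, P2.

P2 5, P7 16, P5 2, P4 10, P1 2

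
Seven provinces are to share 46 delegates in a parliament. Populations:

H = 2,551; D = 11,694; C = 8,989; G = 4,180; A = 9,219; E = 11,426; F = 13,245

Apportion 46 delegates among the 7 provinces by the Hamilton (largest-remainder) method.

The standard divisor is 61304/46 ≈ 1332.696.
Standard quotas: H 1.9142, D 8.7747, C 6.7450, G 3.1365, A 6.9176, E 8.5736, F 9.9385.
Lower quotas: H 1, D 8, C 6, G 3, A 6, E 8, F 9 (sum 41, leaving 5 seats).
Remainders in descending order: F 0.9385, A 0.9176, H 0.9142, D 0.7747, C 0.7450, E 0.5736, G 0.1365.
Largest remainders: F, A, H, D, C receive the extra seats.

H=2; D=9; C=7; G=3; A=7; E=8; F=10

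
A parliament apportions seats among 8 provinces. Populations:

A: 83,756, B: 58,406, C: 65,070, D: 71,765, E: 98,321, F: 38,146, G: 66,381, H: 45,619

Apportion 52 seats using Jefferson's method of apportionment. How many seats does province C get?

6

Standard divisor 527464/52 ≈ 10143.538; standard quotas: A 8.257, B 5.758, C 6.415, D 7.075, E 9.693, F 3.761, G 6.544, H 4.497.
Rounding down gives 8, 5, 6, 7, 9, 3, 6, 4 = 48 seats, so the divisor must be adjusted.
With modified divisor 9400: modified quotas A 8.910, B 6.213, C 6.922, D 7.635, E 10.460, F 4.058, G 7.062, H 4.853.
Rounding down: A 8, B 6, C 6, D 7, E 10, F 4, G 7, H 4 (total 52).
C receives 6.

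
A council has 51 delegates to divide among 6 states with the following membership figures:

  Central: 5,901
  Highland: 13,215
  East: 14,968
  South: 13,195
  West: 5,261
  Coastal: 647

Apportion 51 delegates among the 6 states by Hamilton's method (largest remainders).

Central 6; Highland 13; East 14; South 13; West 5; Coastal 0

The standard divisor is 53187/51 ≈ 1042.882.
Standard quotas: Central 5.6584, Highland 12.6716, East 14.3525, South 12.6524, West 5.0447, Coastal 0.6204.
Lower quotas: Central 5, Highland 12, East 14, South 12, West 5, Coastal 0 (sum 48, leaving 3 seats).
Remainders in descending order: Highland 0.6716, Central 0.6584, South 0.6524, Coastal 0.6204, East 0.3525, West 0.0447.
Largest remainders: Highland, Central, South receive the extra seats.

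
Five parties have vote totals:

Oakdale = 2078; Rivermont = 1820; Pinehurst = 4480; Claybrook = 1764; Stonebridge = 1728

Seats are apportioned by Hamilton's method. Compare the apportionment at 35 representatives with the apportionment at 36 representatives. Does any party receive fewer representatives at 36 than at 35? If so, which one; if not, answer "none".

At 35 seats: Oakdale 6, Rivermont 6, Pinehurst 13, Claybrook 5, Stonebridge 5.
At 36 seats: Oakdale 6, Rivermont 6, Pinehurst 14, Claybrook 5, Stonebridge 5.
No party's allocation decreased.

none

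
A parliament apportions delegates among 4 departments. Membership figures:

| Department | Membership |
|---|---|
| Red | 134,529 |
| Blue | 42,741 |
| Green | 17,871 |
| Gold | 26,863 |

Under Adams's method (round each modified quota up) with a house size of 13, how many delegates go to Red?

7

Standard divisor 222004/13 ≈ 17077.231; standard quotas: Red 7.878, Blue 2.503, Green 1.046, Gold 1.573.
Rounding up gives 8, 3, 2, 2 = 15 seats, so the divisor must be adjusted.
With modified divisor 20300: modified quotas Red 6.627, Blue 2.105, Green 0.880, Gold 1.323.
Rounding up: Red 7, Blue 3, Green 1, Gold 2 (total 13).
Red receives 7.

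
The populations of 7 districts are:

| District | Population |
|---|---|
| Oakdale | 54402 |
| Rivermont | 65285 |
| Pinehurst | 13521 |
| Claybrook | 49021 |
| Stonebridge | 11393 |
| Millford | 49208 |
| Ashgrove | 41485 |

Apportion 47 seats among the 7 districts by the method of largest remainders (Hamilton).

Oakdale: 9, Rivermont: 11, Pinehurst: 2, Claybrook: 8, Stonebridge: 2, Millford: 8, Ashgrove: 7

The standard divisor is 284315/47 ≈ 6049.255.
Standard quotas: Oakdale 8.9932, Rivermont 10.7922, Pinehurst 2.2352, Claybrook 8.1036, Stonebridge 1.8834, Millford 8.1346, Ashgrove 6.8579.
Lower quotas: Oakdale 8, Rivermont 10, Pinehurst 2, Claybrook 8, Stonebridge 1, Millford 8, Ashgrove 6 (sum 43, leaving 4 seats).
Remainders in descending order: Oakdale 0.9932, Stonebridge 0.8834, Ashgrove 0.8579, Rivermont 0.7922, Pinehurst 0.2352, Millford 0.1346, Claybrook 0.1036.
Largest remainders: Oakdale, Stonebridge, Ashgrove, Rivermont receive the extra seats.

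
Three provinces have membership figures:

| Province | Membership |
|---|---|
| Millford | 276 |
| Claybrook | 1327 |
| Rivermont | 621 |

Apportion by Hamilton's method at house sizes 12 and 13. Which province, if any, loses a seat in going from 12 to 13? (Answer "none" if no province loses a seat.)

At 12 seats: Millford 2, Claybrook 7, Rivermont 3.
At 13 seats: Millford 1, Claybrook 8, Rivermont 4.
Millford drops from 2 to 1.

Millford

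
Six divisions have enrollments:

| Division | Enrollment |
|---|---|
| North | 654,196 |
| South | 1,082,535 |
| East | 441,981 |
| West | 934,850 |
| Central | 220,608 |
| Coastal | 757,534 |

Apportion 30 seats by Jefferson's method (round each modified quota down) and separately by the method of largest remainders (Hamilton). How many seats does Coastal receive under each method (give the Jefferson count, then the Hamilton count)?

Jefferson: North 5, South 8, East 3, West 7, Central 1, Coastal 6.
Hamilton: North 5, South 8, East 3, West 7, Central 2, Coastal 5.
Coastal gets 6 under Jefferson and 5 under Hamilton.

6 and 5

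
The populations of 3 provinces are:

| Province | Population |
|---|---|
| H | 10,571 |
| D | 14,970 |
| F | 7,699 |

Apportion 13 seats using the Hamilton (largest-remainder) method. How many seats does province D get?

Standard divisor: 33240 ÷ 13 ≈ 2556.923.
Standard quotas: H 4.1343, D 5.8547, F 3.0110.
Lower quotas: H 4, D 5, F 3 (sum 12, leaving 1 seat).
Remainders in descending order: D 0.8547, H 0.1343, F 0.0110.
Largest remainder: D receives the extra seat.
D receives 6.

6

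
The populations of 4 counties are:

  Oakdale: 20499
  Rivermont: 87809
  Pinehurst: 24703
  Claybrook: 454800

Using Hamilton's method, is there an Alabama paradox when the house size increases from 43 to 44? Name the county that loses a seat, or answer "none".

At 43 seats: Oakdale 2, Rivermont 6, Pinehurst 2, Claybrook 33.
At 44 seats: Oakdale 1, Rivermont 7, Pinehurst 2, Claybrook 34.
Oakdale drops from 2 to 1.

Oakdale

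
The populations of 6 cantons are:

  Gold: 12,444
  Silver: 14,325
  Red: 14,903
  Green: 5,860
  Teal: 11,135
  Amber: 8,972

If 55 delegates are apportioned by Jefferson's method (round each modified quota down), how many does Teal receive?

Standard divisor 67639/55 ≈ 1229.8; standard quotas: Gold 10.119, Silver 11.648, Red 12.118, Green 4.765, Teal 9.054, Amber 7.295.
Rounding down gives 10, 11, 12, 4, 9, 7 = 53 seats, so the divisor must be adjusted.
With modified divisor 1160: modified quotas Gold 10.728, Silver 12.349, Red 12.847, Green 5.052, Teal 9.599, Amber 7.734.
Rounding down: Gold 10, Silver 12, Red 12, Green 5, Teal 9, Amber 7 (total 55).
Teal receives 9.

9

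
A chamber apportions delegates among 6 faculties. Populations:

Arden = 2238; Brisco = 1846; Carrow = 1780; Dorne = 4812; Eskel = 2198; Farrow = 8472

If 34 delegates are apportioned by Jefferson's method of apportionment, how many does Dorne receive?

8

Standard divisor 21346/34 ≈ 627.824; standard quotas: Arden 3.565, Brisco 2.940, Carrow 2.835, Dorne 7.665, Eskel 3.501, Farrow 13.494.
Rounding down gives 3, 2, 2, 7, 3, 13 = 30 seats, so the divisor must be adjusted.
With modified divisor 580: modified quotas Arden 3.859, Brisco 3.183, Carrow 3.069, Dorne 8.297, Eskel 3.790, Farrow 14.607.
Rounding down: Arden 3, Brisco 3, Carrow 3, Dorne 8, Eskel 3, Farrow 14 (total 34).
Dorne receives 8.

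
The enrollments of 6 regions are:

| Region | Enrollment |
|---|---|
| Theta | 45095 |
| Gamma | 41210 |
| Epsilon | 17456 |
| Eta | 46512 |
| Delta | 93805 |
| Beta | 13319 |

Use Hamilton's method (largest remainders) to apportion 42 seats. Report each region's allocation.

The standard divisor is 257397/42 ≈ 6128.5.
Standard quotas: Theta 7.3582, Gamma 6.7243, Epsilon 2.8483, Eta 7.5895, Delta 15.3064, Beta 2.1733.
Lower quotas: Theta 7, Gamma 6, Epsilon 2, Eta 7, Delta 15, Beta 2 (sum 39, leaving 3 seats).
Remainders in descending order: Epsilon 0.8483, Gamma 0.7243, Eta 0.5895, Theta 0.3582, Delta 0.3064, Beta 0.1733.
The surplus seats go to Epsilon, Gamma, Eta.

Theta 7; Gamma 7; Epsilon 3; Eta 8; Delta 15; Beta 2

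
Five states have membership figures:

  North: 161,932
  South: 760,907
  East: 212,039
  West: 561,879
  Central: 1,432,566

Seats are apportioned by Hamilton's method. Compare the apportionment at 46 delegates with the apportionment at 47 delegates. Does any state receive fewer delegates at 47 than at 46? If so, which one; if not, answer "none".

At 46 seats: North 3, South 11, East 3, West 8, Central 21.
At 47 seats: North 2, South 11, East 3, West 9, Central 22.
North drops from 3 to 2.

North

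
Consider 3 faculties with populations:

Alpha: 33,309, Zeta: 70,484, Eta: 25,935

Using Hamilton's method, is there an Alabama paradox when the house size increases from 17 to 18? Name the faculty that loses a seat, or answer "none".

Eta

At 17 seats: Alpha 4, Zeta 9, Eta 4.
At 18 seats: Alpha 5, Zeta 10, Eta 3.
Eta drops from 4 to 3.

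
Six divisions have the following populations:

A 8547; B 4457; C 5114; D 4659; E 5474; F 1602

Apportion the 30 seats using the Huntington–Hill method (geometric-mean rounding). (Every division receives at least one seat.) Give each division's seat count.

With divisor 1003: modified quotas A 8.521, B 4.444, C 5.099, D 4.645, E 5.458, F 1.597.
Geometric-mean thresholds: A √(8·9)=8.485, B √(4·5)=4.472, C √(5·6)=5.477, D √(4·5)=4.472, E √(5·6)=5.477, F √(1·2)=1.414.
Each quota rounded against its threshold gives A 9, B 4, C 5, D 5, E 5, F 2 (total 30).

A: 9; B: 4; C: 5; D: 5; E: 5; F: 2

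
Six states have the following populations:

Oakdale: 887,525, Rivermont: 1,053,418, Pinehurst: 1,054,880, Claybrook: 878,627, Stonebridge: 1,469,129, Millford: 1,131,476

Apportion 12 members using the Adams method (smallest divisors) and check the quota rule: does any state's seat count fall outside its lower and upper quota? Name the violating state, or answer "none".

none

Standard quotas: Oakdale 1.645, Rivermont 1.952, Pinehurst 1.955, Claybrook 1.628, Stonebridge 2.723, Millford 2.097.
Adams allocation: Oakdale 2, Rivermont 2, Pinehurst 2, Claybrook 2, Stonebridge 2, Millford 2.
Every allocation lies between the lower and upper quota.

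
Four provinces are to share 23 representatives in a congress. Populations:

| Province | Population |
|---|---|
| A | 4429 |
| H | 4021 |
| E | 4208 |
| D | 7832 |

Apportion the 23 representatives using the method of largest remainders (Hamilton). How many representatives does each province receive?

The standard divisor is 20490/23 ≈ 890.87.
Standard quotas: A 4.9715, H 4.5136, E 4.7235, D 8.7914.
Lower quotas: A 4, H 4, E 4, D 8 (sum 20, leaving 3 seats).
Remainders in descending order: A 0.9715, D 0.7914, E 0.7235, H 0.5136.
The surplus seats go to A, D, E.

A: 5, H: 4, E: 5, D: 9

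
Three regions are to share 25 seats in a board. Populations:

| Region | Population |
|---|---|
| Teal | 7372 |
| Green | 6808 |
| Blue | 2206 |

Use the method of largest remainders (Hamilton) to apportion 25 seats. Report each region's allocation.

Teal 11; Green 11; Blue 3

Total 16386; standard divisor 16386/25 ≈ 655.44.
Standard quotas: Teal 11.2474, Green 10.3869, Blue 3.3657.
Lower quotas: Teal 11, Green 10, Blue 3 (sum 24, leaving 1 seat).
Remainders in descending order: Green 0.3869, Blue 0.3657, Teal 0.2474.
Largest remainder: Green receives the extra seat.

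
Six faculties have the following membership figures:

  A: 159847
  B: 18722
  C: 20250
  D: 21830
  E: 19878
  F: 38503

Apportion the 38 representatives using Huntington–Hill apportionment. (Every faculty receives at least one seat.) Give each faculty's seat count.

A: 21, B: 3, C: 3, D: 3, E: 3, F: 5

With divisor 7540: modified quotas A 21.200, B 2.483, C 2.686, D 2.895, E 2.636, F 5.106.
Geometric-mean thresholds: A √(21·22)=21.494, B √(2·3)=2.449, C √(2·3)=2.449, D √(2·3)=2.449, E √(2·3)=2.449, F √(5·6)=5.477.
Each quota rounded against its threshold gives A 21, B 3, C 3, D 3, E 3, F 5 (total 38).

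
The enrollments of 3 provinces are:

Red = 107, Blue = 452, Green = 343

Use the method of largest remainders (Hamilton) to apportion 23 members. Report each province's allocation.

Red=3, Blue=11, Green=9

Total 902; standard divisor 902/23 ≈ 39.217.
Standard quotas: Red 2.728, Blue 11.525, Green 8.746.
Lower quotas: Red 2, Blue 11, Green 8 (sum 21, leaving 2 seats).
Remainders in descending order: Green 0.746, Red 0.728, Blue 0.525.
The surplus seats go to Green, Red.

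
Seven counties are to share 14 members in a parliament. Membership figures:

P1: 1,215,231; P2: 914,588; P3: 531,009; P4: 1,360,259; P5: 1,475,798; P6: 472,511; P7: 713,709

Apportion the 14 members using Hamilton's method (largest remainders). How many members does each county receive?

P1 3, P2 2, P3 1, P4 3, P5 3, P6 1, P7 1

Standard divisor: 6683105 ÷ 14 ≈ 477364.643.
Standard quotas: P1 2.5457, P2 1.9159, P3 1.1124, P4 2.8495, P5 3.0916, P6 0.9898, P7 1.4951.
Lower quotas: P1 2, P2 1, P3 1, P4 2, P5 3, P6 0, P7 1 (sum 10, leaving 4 seats).
Remainders in descending order: P6 0.9898, P2 0.9159, P4 0.8495, P1 0.5457, P7 0.4951, P3 0.1124, P5 0.0916.
Largest remainders: P6, P2, P4, P1 receive the extra seats.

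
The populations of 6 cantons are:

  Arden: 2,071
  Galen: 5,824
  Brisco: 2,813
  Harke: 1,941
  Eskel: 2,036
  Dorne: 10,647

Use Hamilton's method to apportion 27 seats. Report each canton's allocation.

Arden 2; Galen 6; Brisco 3; Harke 2; Eskel 2; Dorne 12

The standard divisor is 25332/27 ≈ 938.222.
Standard quotas: Arden 2.2074, Galen 6.2075, Brisco 2.9982, Harke 2.0688, Eskel 2.1701, Dorne 11.3481.
Lower quotas: Arden 2, Galen 6, Brisco 2, Harke 2, Eskel 2, Dorne 11 (sum 25, leaving 2 seats).
Remainders in descending order: Brisco 0.9982, Dorne 0.3481, Galen 0.2075, Arden 0.2074, Eskel 0.1701, Harke 0.0688.
Largest remainders: Brisco, Dorne receive the extra seats.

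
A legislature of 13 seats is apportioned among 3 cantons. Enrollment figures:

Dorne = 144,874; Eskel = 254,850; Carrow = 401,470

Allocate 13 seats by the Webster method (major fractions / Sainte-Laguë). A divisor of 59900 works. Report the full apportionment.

Dorne 2, Eskel 4, Carrow 7

With modified divisor 59900: modified quotas Dorne 2.419, Eskel 4.255, Carrow 6.702.
Rounding to the nearest integer: Dorne 2, Eskel 4, Carrow 7 (total 13).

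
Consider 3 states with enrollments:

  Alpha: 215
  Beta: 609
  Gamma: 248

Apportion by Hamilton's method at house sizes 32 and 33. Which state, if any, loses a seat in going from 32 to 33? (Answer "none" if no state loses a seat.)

Alpha

At 32 seats: Alpha 7, Beta 18, Gamma 7.
At 33 seats: Alpha 6, Beta 19, Gamma 8.
Alpha drops from 7 to 6.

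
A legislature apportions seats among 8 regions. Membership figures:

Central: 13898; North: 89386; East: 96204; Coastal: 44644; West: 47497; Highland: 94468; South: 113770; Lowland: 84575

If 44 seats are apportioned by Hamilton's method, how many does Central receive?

The standard divisor is 584442/44 ≈ 13282.773.
Standard quotas: Central 1.0463, North 6.7295, East 7.2428, Coastal 3.3610, West 3.5758, Highland 7.1121, South 8.5652, Lowland 6.3673.
Lower quotas: Central 1, North 6, East 7, Coastal 3, West 3, Highland 7, South 8, Lowland 6 (sum 41, leaving 3 seats).
Remainders in descending order: North 0.7295, West 0.5758, South 0.5652, Lowland 0.3673, Coastal 0.3610, East 0.2428, Highland 0.1121, Central 0.0463.
Largest remainders: North, West, South receive the extra seats.
Central receives 1.

1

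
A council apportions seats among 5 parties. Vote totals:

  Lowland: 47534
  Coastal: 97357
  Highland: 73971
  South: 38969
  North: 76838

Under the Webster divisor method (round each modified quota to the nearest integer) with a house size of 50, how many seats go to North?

11

Standard divisor 334669/50 ≈ 6693.38; standard quotas: Lowland 7.102, Coastal 14.545, Highland 11.051, South 5.822, North 11.480.
Rounding to the nearest integer gives Lowland 7, Coastal 15, Highland 11, South 6, North 11 — total 50, matching the house size, so no adjustment is needed.
North receives 11.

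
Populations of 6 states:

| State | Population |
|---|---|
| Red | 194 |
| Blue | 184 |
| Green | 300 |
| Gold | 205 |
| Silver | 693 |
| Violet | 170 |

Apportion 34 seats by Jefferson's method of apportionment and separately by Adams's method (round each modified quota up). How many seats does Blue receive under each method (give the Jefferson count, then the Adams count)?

Jefferson: Red 4, Blue 3, Green 6, Gold 4, Silver 14, Violet 3.
Adams: Red 4, Blue 4, Green 6, Gold 4, Silver 13, Violet 3.
Blue gets 3 under Jefferson and 4 under Adams.

3 and 4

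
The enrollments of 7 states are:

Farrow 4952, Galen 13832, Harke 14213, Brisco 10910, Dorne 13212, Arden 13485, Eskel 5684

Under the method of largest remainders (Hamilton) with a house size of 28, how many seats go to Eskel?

2

The standard divisor is 76288/28 ≈ 2724.571.
Standard quotas: Farrow 1.8175, Galen 5.0768, Harke 5.2166, Brisco 4.0043, Dorne 4.8492, Arden 4.9494, Eskel 2.0862.
Lower quotas: Farrow 1, Galen 5, Harke 5, Brisco 4, Dorne 4, Arden 4, Eskel 2 (sum 25, leaving 3 seats).
Remainders in descending order: Arden 0.9494, Dorne 0.8492, Farrow 0.8175, Harke 0.2166, Eskel 0.0862, Galen 0.0768, Brisco 0.0043.
Largest remainders: Arden, Dorne, Farrow receive the extra seats.
Eskel receives 2.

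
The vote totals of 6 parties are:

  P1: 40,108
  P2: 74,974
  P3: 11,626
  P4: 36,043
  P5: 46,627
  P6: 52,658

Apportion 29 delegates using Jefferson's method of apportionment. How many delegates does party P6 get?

6

Standard divisor 262036/29 ≈ 9035.724; standard quotas: P1 4.439, P2 8.298, P3 1.287, P4 3.989, P5 5.160, P6 5.828.
Rounding down gives 4, 8, 1, 3, 5, 5 = 26 seats, so the divisor must be adjusted.
With modified divisor 8200: modified quotas P1 4.891, P2 9.143, P3 1.418, P4 4.395, P5 5.686, P6 6.422.
Rounding down: P1 4, P2 9, P3 1, P4 4, P5 5, P6 6 (total 29).
P6 receives 6.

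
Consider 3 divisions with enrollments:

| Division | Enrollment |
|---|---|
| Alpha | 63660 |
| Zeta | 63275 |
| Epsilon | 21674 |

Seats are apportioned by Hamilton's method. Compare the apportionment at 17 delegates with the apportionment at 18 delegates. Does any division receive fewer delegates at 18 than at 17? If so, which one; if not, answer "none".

Epsilon

At 17 seats: Alpha 7, Zeta 7, Epsilon 3.
At 18 seats: Alpha 8, Zeta 8, Epsilon 2.
Epsilon drops from 3 to 2.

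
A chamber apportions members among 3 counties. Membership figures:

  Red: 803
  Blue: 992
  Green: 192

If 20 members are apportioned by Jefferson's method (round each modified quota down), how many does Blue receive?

10

Standard divisor 1987/20 ≈ 99.35; standard quotas: Red 8.083, Blue 9.985, Green 1.933.
Rounding down gives 8, 9, 1 = 18 seats, so the divisor must be adjusted.
With modified divisor 93: modified quotas Red 8.634, Blue 10.667, Green 2.065.
Rounding down: Red 8, Blue 10, Green 2 (total 20).
Blue receives 10.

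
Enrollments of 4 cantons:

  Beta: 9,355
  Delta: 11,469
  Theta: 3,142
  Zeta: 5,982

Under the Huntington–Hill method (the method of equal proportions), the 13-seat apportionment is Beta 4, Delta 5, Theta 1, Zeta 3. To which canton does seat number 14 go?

Priority for the next seat is population ÷ (√(s·(s+1))).
Priorities: Beta 2091.842, Delta 2093.943, Theta 2221.730, Zeta 1726.855.
Highest priority: Theta.

Theta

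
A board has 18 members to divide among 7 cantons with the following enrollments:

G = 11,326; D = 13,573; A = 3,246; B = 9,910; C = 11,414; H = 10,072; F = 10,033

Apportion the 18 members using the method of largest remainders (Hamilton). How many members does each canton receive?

G: 3; D: 3; A: 1; B: 2; C: 3; H: 3; F: 3

Total 69574; standard divisor 69574/18 ≈ 3865.222.
Standard quotas: G 2.9302, D 3.5116, A 0.8398, B 2.5639, C 2.9530, H 2.6058, F 2.5957.
Lower quotas: G 2, D 3, A 0, B 2, C 2, H 2, F 2 (sum 13, leaving 5 seats).
Remainders in descending order: C 0.9530, G 0.9302, A 0.8398, H 0.6058, F 0.5957, B 0.5639, D 0.5116.
The surplus seats go to C, G, A, H, F.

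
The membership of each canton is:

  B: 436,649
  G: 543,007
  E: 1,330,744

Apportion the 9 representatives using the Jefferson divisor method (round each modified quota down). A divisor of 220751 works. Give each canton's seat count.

With modified divisor 220751: modified quotas B 1.978, G 2.460, E 6.028.
Rounding down: B 1, G 2, E 6 (total 9).

B 1, G 2, E 6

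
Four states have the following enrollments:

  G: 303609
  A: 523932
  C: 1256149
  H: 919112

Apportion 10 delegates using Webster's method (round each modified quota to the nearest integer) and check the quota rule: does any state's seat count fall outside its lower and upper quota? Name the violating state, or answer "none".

Standard quotas: G 1.011, A 1.745, C 4.183, H 3.061.
Webster allocation: G 1, A 2, C 4, H 3.
Every allocation lies between the lower and upper quota.

none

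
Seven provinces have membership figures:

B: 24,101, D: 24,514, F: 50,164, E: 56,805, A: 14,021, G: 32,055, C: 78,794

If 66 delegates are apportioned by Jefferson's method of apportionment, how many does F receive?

12

Standard divisor 280454/66 ≈ 4249.303; standard quotas: B 5.672, D 5.769, F 11.805, E 13.368, A 3.300, G 7.544, C 18.543.
Rounding down gives 5, 5, 11, 13, 3, 7, 18 = 62 seats, so the divisor must be adjusted.
With modified divisor 4040: modified quotas B 5.966, D 6.068, F 12.417, E 14.061, A 3.471, G 7.934, C 19.503.
Rounding down: B 5, D 6, F 12, E 14, A 3, G 7, C 19 (total 66).
F receives 12.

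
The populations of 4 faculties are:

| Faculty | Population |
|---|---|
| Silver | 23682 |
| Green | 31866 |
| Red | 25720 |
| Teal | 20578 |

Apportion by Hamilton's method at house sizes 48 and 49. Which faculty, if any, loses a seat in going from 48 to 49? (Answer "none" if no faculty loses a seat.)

At 48 seats: Silver 11, Green 15, Red 12, Teal 10.
At 49 seats: Silver 12, Green 15, Red 12, Teal 10.
No faculty's allocation decreased.

none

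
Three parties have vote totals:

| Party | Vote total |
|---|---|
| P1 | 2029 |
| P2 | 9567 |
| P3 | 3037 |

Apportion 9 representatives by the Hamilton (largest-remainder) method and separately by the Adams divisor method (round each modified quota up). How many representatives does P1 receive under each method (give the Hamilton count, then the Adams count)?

Hamilton: P1 1, P2 6, P3 2.
Adams: P1 2, P2 5, P3 2.
P1 gets 1 under Hamilton and 2 under Adams.

1 and 2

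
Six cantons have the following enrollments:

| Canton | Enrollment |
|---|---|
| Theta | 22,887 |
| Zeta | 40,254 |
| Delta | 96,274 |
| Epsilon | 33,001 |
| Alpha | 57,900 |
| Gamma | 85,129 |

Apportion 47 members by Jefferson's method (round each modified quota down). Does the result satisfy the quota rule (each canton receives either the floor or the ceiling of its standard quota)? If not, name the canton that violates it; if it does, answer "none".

Standard quotas: Theta 3.207, Zeta 5.640, Delta 13.489, Epsilon 4.624, Alpha 8.113, Gamma 11.928.
Jefferson allocation: Theta 3, Zeta 6, Delta 14, Epsilon 4, Alpha 8, Gamma 12.
Every allocation lies between the lower and upper quota.

none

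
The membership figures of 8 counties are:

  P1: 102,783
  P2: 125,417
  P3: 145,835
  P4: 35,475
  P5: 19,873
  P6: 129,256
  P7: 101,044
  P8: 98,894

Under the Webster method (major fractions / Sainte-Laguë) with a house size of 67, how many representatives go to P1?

9

Standard divisor 758577/67 ≈ 11322.045; standard quotas: P1 9.078, P2 11.077, P3 12.881, P4 3.133, P5 1.755, P6 11.416, P7 8.925, P8 8.735.
Rounding to the nearest integer gives P1 9, P2 11, P3 13, P4 3, P5 2, P6 11, P7 9, P8 9 — total 67, matching the house size, so no adjustment is needed.
P1 receives 9.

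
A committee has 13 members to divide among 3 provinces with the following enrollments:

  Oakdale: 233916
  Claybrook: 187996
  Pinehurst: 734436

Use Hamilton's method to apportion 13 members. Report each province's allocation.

Total 1156348; standard divisor 1156348/13 ≈ 88949.846.
Standard quotas: Oakdale 2.6298, Claybrook 2.1135, Pinehurst 8.2567.
Lower quotas: Oakdale 2, Claybrook 2, Pinehurst 8 (sum 12, leaving 1 seat).
Remainders in descending order: Oakdale 0.6298, Pinehurst 0.2567, Claybrook 0.1135.
The surplus seat goes to Oakdale.

Oakdale: 3; Claybrook: 2; Pinehurst: 8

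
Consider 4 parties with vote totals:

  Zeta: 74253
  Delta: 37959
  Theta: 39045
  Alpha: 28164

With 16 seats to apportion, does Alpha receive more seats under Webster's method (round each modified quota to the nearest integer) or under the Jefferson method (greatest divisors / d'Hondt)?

Webster

Webster: Zeta 7, Delta 3, Theta 3, Alpha 3.
Jefferson: Zeta 7, Delta 3, Theta 4, Alpha 2.
Alpha gets 3 under Webster and 2 under Jefferson.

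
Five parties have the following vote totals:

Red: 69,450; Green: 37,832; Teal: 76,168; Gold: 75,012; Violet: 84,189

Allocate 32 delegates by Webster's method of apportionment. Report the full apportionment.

Red: 6; Green: 4; Teal: 7; Gold: 7; Violet: 8

Standard divisor 342651/32 ≈ 10707.844; standard quotas: Red 6.486, Green 3.533, Teal 7.113, Gold 7.005, Violet 7.862.
Rounding to the nearest integer gives Red 6, Green 4, Teal 7, Gold 7, Violet 8 — total 32, matching the house size, so no adjustment is needed.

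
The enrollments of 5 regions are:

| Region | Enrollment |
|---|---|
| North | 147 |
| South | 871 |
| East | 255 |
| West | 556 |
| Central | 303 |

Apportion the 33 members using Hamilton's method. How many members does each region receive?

The standard divisor is 2132/33 ≈ 64.606.
Standard quotas: North 2.275, South 13.482, East 3.947, West 8.606, Central 4.690.
Lower quotas: North 2, South 13, East 3, West 8, Central 4 (sum 30, leaving 3 seats).
Remainders in descending order: East 0.947, Central 0.690, West 0.606, South 0.482, North 0.275.
Largest remainders: East, Central, West receive the extra seats.

North 2; South 13; East 4; West 9; Central 5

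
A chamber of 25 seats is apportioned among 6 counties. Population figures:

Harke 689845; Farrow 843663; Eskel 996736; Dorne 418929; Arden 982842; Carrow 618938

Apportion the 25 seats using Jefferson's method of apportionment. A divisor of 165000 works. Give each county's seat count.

With modified divisor 165000: modified quotas Harke 4.181, Farrow 5.113, Eskel 6.041, Dorne 2.539, Arden 5.957, Carrow 3.751.
Rounding down: Harke 4, Farrow 5, Eskel 6, Dorne 2, Arden 5, Carrow 3 (total 25).

Harke=4, Farrow=5, Eskel=6, Dorne=2, Arden=5, Carrow=3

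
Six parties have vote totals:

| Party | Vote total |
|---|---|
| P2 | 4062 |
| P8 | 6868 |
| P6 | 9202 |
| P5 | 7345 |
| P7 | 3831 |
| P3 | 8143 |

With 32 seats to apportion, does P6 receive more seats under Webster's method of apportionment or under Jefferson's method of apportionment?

Jefferson

Webster: P2 3, P8 6, P6 7, P5 6, P7 3, P3 7.
Jefferson: P2 3, P8 5, P6 8, P5 6, P7 3, P3 7.
P6 gets 7 under Webster and 8 under Jefferson.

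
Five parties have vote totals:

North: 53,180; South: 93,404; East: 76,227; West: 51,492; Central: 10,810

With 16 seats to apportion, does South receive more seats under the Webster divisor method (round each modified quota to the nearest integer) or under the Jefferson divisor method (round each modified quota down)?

Webster: North 3, South 5, East 4, West 3, Central 1.
Jefferson: North 3, South 6, East 4, West 3, Central 0.
South gets 5 under Webster and 6 under Jefferson.

Jefferson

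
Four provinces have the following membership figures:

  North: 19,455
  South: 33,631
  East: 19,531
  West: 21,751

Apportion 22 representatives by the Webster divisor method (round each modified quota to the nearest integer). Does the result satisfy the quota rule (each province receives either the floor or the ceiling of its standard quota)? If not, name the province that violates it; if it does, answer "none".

Standard quotas: North 4.536, South 7.840, East 4.553, West 5.071.
Webster allocation: North 4, South 8, East 5, West 5.
Every allocation lies between the lower and upper quota.

none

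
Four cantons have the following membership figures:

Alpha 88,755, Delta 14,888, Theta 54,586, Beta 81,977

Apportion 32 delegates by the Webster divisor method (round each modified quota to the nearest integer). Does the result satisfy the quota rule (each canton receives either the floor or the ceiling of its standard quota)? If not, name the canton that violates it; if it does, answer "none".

none

Standard quotas: Alpha 11.824, Delta 1.983, Theta 7.272, Beta 10.921.
Webster allocation: Alpha 12, Delta 2, Theta 7, Beta 11.
Every allocation lies between the lower and upper quota.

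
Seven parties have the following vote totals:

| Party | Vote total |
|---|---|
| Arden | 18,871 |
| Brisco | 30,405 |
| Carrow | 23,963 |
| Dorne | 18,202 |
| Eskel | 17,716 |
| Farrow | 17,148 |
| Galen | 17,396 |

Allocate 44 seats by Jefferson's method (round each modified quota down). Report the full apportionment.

Arden 6, Brisco 10, Carrow 7, Dorne 6, Eskel 5, Farrow 5, Galen 5

Standard divisor 143701/44 ≈ 3265.932; standard quotas: Arden 5.778, Brisco 9.310, Carrow 7.337, Dorne 5.573, Eskel 5.424, Farrow 5.251, Galen 5.327.
Rounding down gives 5, 9, 7, 5, 5, 5, 5 = 41 seats, so the divisor must be adjusted.
With modified divisor 3010: modified quotas Arden 6.269, Brisco 10.101, Carrow 7.961, Dorne 6.047, Eskel 5.886, Farrow 5.697, Galen 5.779.
Rounding down: Arden 6, Brisco 10, Carrow 7, Dorne 6, Eskel 5, Farrow 5, Galen 5 (total 44).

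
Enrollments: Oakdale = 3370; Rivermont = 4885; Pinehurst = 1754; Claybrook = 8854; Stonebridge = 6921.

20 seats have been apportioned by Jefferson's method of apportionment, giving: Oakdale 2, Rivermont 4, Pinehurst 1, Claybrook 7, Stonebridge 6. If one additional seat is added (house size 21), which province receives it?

Oakdale

Priority for the next seat is population ÷ (current seats + 1).
Priorities: Oakdale 1123.333, Rivermont 977.000, Pinehurst 877.000, Claybrook 1106.750, Stonebridge 988.714.
Highest priority: Oakdale.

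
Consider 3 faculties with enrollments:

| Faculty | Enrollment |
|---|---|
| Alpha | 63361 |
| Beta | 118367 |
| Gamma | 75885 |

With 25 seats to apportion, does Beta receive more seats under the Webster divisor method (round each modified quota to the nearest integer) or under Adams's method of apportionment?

Webster

Webster: Alpha 6, Beta 12, Gamma 7.
Adams: Alpha 6, Beta 11, Gamma 8.
Beta gets 12 under Webster and 11 under Adams.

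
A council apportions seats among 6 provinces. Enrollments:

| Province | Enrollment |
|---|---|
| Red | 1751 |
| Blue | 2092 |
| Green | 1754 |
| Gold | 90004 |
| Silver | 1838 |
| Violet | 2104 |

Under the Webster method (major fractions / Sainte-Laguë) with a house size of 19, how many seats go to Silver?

Standard divisor 99543/19 ≈ 5239.105; standard quotas: Red 0.334, Blue 0.399, Green 0.335, Gold 17.179, Silver 0.351, Violet 0.402.
Rounding to the nearest integer gives 0, 0, 0, 17, 0, 0 = 17 seats, so the divisor must be adjusted.
With modified divisor 4700: modified quotas Red 0.373, Blue 0.445, Green 0.373, Gold 19.150, Silver 0.391, Violet 0.448.
Rounding to the nearest integer: Red 0, Blue 0, Green 0, Gold 19, Silver 0, Violet 0 (total 19).
Silver receives 0.

0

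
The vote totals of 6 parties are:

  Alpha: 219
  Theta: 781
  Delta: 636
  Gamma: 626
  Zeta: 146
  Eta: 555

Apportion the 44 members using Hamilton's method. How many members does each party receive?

Alpha=3, Theta=12, Delta=10, Gamma=9, Zeta=2, Eta=8

The standard divisor is 2963/44 ≈ 67.341.
Standard quotas: Alpha 3.252, Theta 11.598, Delta 9.444, Gamma 9.296, Zeta 2.168, Eta 8.242.
Lower quotas: Alpha 3, Theta 11, Delta 9, Gamma 9, Zeta 2, Eta 8 (sum 42, leaving 2 seats).
Remainders in descending order: Theta 0.598, Delta 0.444, Gamma 0.296, Alpha 0.252, Eta 0.242, Zeta 0.168.
Largest remainders: Theta, Delta receive the extra seats.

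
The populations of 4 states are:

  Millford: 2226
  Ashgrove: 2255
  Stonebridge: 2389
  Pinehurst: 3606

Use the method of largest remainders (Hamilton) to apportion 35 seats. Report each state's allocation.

The standard divisor is 10476/35 ≈ 299.314.
Standard quotas: Millford 7.437, Ashgrove 7.534, Stonebridge 7.982, Pinehurst 12.048.
Lower quotas: Millford 7, Ashgrove 7, Stonebridge 7, Pinehurst 12 (sum 33, leaving 2 seats).
Remainders in descending order: Stonebridge 0.982, Ashgrove 0.534, Millford 0.437, Pinehurst 0.048.
The surplus seats go to Stonebridge, Ashgrove.

Millford=7; Ashgrove=8; Stonebridge=8; Pinehurst=12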